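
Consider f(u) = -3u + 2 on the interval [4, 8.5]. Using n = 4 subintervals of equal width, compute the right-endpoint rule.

Δu = (8.5 − 4)/4 = 1.125.
Right endpoints: 5.125, 6.25, 7.375, 8.5.
f(5.125) = -13.375, f(6.25) = -16.75, f(7.375) = -20.125, f(8.5) = -23.5.
Sum = Δu · [f(5.125) + f(6.25) + f(7.375) + f(8.5)].
Sum = -82.96875.

-82.96875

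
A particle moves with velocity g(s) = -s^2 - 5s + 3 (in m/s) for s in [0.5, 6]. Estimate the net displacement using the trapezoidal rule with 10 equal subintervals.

-145.110625

Δs = (6 − 0.5)/10 = 0.55.
g(0.5) = 0.25, g(1.05) = -3.3525, g(1.6) = -7.56, g(2.15) = -12.3725, g(2.7) = -17.79, g(3.25) = -23.8125, g(3.8) = -30.44, g(4.35) = -37.6725, g(4.9) = -45.51, g(5.45) = -53.9525, g(6) = -63.
T_10 = (Δs/2)·[g(s_0) + 2g(s_1) + ... + 2g(s_{9}) + g(s_10)].
Sum = -145.110625.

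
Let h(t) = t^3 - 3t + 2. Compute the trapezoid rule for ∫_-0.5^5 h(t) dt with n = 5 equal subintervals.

137.59625

Δt = (5 − (-0.5))/5 = 1.1.
h(-0.5) = 3.375, h(0.6) = 0.416, h(1.7) = 1.813, h(2.8) = 15.552, h(3.9) = 49.619, h(5) = 112.
T_5 = (Δt/2)·[h(t_0) + 2h(t_1) + ... + 2h(t_{4}) + h(t_5)].
Sum = 137.59625.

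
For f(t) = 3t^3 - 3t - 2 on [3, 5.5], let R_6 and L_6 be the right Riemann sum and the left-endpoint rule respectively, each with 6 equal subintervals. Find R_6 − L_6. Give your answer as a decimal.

R_6 ≈ 676.9856771.
L_6 ≈ 505.8919271.
R_6 − L_6 = 171.09375.

171.09375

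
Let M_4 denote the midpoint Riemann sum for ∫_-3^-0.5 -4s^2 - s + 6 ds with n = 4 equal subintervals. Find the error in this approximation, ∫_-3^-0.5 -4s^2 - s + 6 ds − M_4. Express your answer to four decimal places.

-0.3255

Exact integral: ∫_-3^-0.5 f(s) ds ≈ -16.458333.
M_4 = -16.1328125.
Error ≈ -16.458333 − (-16.1328125) ≈ -0.3255.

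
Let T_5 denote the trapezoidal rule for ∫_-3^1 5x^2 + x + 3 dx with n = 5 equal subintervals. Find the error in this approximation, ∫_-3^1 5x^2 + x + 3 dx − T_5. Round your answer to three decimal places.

-2.133

Exact integral: ∫_-3^1 f(x) dx ≈ 54.66667.
T_5 = 56.8.
Error ≈ 54.66667 − 56.8 ≈ -2.133.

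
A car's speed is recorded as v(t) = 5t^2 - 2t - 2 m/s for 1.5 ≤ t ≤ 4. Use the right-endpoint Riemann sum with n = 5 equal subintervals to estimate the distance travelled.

Δt = (4 − 1.5)/5 = 0.5.
Right endpoints: 2, 2.5, 3, 3.5, 4.
v(2) = 14, v(2.5) = 24.25, v(3) = 37, v(3.5) = 52.25, v(4) = 70.
Sum = Δt · [v(2) + v(2.5) + v(3) + v(3.5) + v(4)].
Sum = 98.75.

98.75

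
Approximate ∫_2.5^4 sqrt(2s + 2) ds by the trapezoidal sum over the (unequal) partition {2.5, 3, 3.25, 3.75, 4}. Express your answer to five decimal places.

Subinterval widths: 0.5, 0.25, 0.5, 0.25.
f(2.5) ≈ 2.64575, f(3) ≈ 2.82843, f(3.25) ≈ 2.91548, f(3.75) ≈ 3.08221, f(4) ≈ 3.16228.
On each subinterval the trapezoid contributes (Δs_i/2)·[f(s_{i-1}) + f(s_i)].
Sum ≈ 4.36651.

4.36651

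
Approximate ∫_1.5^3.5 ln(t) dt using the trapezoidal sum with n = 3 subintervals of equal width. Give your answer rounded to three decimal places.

1.763

Δt = (3.5 − 1.5)/3 = 2/3.
f(1.5) ≈ 0.405, f(13/6) ≈ 0.773, f(17/6) ≈ 1.041, f(3.5) ≈ 1.253.
T_3 = (Δt/2)·[f(t_0) + 2f(t_1) + 2f(t_2) + f(t_3)].
Sum ≈ 1.763.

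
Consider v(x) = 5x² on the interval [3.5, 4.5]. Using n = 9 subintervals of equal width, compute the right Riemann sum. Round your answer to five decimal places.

Δx = (4.5 − 3.5)/9 = 1/9.
Right endpoints: 65/18, 67/18, 23/6, 71/18, 73/18, 25/6, 77/18, 79/18, 4.5.
v(65/18) = 21125/324, v(67/18) = 22445/324, v(23/6) = 2645/36, v(71/18) = 25205/324, v(73/18) = 26645/324, v(25/6) = 3125/36, v(77/18) = 29645/324, v(79/18) = 31205/324, v(4.5) = 101.25.
Sum = Δx · [v(65/18) + v(67/18) + v(23/6) + ...].
Sum ≈ 82.64918.

82.64918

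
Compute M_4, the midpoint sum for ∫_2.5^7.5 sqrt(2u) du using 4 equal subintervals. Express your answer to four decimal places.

15.6503

Δu = (7.5 − 2.5)/4 = 1.25.
Midpoints: 3.125, 4.375, 5.625, 6.875.
f(3.125) ≈ 2.5000, f(4.375) ≈ 2.9580, f(5.625) ≈ 3.3541, f(6.875) ≈ 3.7081.
Sum = Δu · [f(3.125) + f(4.375) + f(5.625) + f(6.875)].
Sum ≈ 15.6503.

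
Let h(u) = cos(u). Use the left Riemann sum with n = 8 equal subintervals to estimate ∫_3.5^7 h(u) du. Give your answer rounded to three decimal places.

0.622

Δu = (7 − 3.5)/8 = 0.4375.
Left endpoints: 3.5, 3.9375, 4.375, 4.8125, 5.25, 5.6875, 6.125, 6.5625.
h(3.5) ≈ -0.936, h(3.9375) ≈ -0.700, h(4.375) ≈ -0.331, h(4.8125) ≈ 0.100, h(5.25) ≈ 0.512, h(5.6875) ≈ 0.828, h(6.125) ≈ 0.988, h(6.5625) ≈ 0.961.
Sum = Δu · [h(3.5) + h(3.9375) + h(4.375) + ...].
Sum ≈ 0.622.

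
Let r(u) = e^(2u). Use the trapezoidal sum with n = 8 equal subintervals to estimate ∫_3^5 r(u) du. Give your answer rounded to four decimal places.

Δu = (5 − 3)/8 = 0.25.
r(3) ≈ 403.4288, r(3.25) ≈ 665.1416, r(3.5) ≈ 1096.6332, r(3.75) ≈ 1808.0424, r(4) ≈ 2980.9580, r(4.25) ≈ 4914.7688, r(4.5) ≈ 8103.0839, r(4.75) ≈ 13359.7268, r(5) ≈ 22026.4658.
T_8 = (Δu/2)·[r(u_0) + 2r(u_1) + ... + 2r(u_{7}) + r(u_8)].
Sum ≈ 11035.8255.

11035.8255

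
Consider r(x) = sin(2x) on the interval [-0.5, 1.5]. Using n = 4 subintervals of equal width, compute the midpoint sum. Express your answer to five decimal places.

0.79798

Δx = (1.5 − (-0.5))/4 = 0.5.
Midpoints: -0.25, 0.25, 0.75, 1.25.
r(-0.25) ≈ -0.47943, r(0.25) ≈ 0.47943, r(0.75) ≈ 0.99749, r(1.25) ≈ 0.59847.
Sum = Δx · [r(-0.25) + r(0.25) + r(0.75) + r(1.25)].
Sum ≈ 0.79798.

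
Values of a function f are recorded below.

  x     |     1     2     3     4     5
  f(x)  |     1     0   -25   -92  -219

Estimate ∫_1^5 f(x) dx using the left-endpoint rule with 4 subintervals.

Δx = 1.
Sum = 1·[1 + 0 + (-25) + (-92)] = -116.

-116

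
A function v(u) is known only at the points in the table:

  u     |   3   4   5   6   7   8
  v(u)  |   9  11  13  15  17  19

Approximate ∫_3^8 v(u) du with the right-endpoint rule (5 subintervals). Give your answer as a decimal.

Δu = 1.
Sum = 1·[11 + 13 + 15 + 17 + 19] = 75.

75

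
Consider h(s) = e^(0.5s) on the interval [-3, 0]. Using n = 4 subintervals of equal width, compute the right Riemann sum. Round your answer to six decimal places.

Δs = (0 − (-3))/4 = 0.75.
Right endpoints: -2.25, -1.5, -0.75, 0.
h(-2.25) ≈ 0.324652, h(-1.5) ≈ 0.472367, h(-0.75) ≈ 0.687289, h(0) ≈ 1.000000.
Sum = Δs · [h(-2.25) + h(-1.5) + h(-0.75) + h(0)].
Sum ≈ 1.863231.

1.863231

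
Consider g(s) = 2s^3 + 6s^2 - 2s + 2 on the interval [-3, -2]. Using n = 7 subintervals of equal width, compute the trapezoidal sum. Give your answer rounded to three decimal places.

Δs = (-2 − (-3))/7 = 1/7.
g(-3) = 8, g(-20/7) = 3446/343, g(-19/7) = 3992/343, g(-18/7) = 4394/343, g(-17/7) = 4664/343, g(-16/7) = 4814/343, g(-15/7) = 4856/343, g(-2) = 14.
T_7 = (Δs/2)·[g(s_0) + 2g(s_1) + ... + 2g(s_{6}) + g(s_7)].
Sum ≈ 12.469.

12.469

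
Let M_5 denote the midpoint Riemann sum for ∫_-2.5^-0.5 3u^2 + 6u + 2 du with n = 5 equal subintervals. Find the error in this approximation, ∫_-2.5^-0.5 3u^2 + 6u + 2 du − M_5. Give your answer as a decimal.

0.08

Exact integral: ∫_-2.5^-0.5 f(u) du = 1.5.
M_5 = 1.42.
Error = 1.5 − 1.42 = 0.08.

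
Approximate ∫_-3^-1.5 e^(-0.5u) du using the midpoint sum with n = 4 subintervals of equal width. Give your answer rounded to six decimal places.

Δu = (-1.5 − (-3))/4 = 0.375.
Midpoints: -2.8125, -2.4375, -2.0625, -1.6875.
f(-2.8125) ≈ 4.080624, f(-2.4375) ≈ 3.382956, f(-2.0625) ≈ 2.804569, f(-1.6875) ≈ 2.325070.
Sum = Δu · [f(-2.8125) + f(-2.4375) + f(-2.0625) + f(-1.6875)].
Sum ≈ 4.722457.

4.722457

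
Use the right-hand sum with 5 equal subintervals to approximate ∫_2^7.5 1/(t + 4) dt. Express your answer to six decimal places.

0.608777

Δt = (7.5 − 2)/5 = 1.1.
Right endpoints: 3.1, 4.2, 5.3, 6.4, 7.5.
f(3.1) = 10/71, f(4.2) = 5/41, f(5.3) = 10/93, f(6.4) = 5/52, f(7.5) = 2/23.
Sum = Δt · [f(3.1) + f(4.2) + f(5.3) + f(6.4) + f(7.5)].
Sum ≈ 0.608777.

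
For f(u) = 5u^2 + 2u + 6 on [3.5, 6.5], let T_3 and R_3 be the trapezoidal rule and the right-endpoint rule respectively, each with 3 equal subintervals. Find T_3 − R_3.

T_3 = 436.75.
R_3 = 514.75.
T_3 − R_3 = -78.

-78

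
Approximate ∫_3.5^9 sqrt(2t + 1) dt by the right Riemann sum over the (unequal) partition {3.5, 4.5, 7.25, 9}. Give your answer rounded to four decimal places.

Subinterval widths: 1, 2.75, 1.75.
Right endpoints: 4.5, 7.25, 9.
f(4.5) ≈ 3.1623, f(7.25) ≈ 3.9370, f(9) ≈ 4.3589.
Sum = Σ Δt_i · f(t_i).
Sum ≈ 21.6171.

21.6171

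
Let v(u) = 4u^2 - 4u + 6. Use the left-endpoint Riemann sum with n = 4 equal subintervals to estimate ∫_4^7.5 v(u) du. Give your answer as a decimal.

Δu = (7.5 − 4)/4 = 0.875.
Left endpoints: 4, 4.875, 5.75, 6.625.
v(4) = 54, v(4.875) = 81.5625, v(5.75) = 115.25, v(6.625) = 155.0625.
Sum = Δu · [v(4) + v(4.875) + v(5.75) + v(6.625)].
Sum = 355.140625.

355.140625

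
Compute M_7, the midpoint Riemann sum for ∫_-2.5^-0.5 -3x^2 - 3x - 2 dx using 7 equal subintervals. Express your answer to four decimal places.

Δx = (-0.5 − (-2.5))/7 = 2/7.
Midpoints: -33/14, -29/14, -25/14, -1.5, -17/14, -13/14, -9/14.
f(-33/14) = -2273/196, f(-29/14) = -1697/196, f(-25/14) = -1217/196, f(-1.5) = -4.25, f(-17/14) = -545/196, f(-13/14) = -353/196, f(-9/14) = -257/196.
Sum = Δx · [f(-33/14) + f(-29/14) + f(-25/14) + ...].
Sum ≈ -10.4592.

-10.4592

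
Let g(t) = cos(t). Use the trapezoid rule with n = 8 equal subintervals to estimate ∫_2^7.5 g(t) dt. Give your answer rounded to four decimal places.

0.0276

Δt = (7.5 − 2)/8 = 0.6875.
g(2) ≈ -0.4161, g(2.6875) ≈ -0.8987, g(3.375) ≈ -0.9729, g(4.0625) ≈ -0.6051, g(4.75) ≈ 0.0376, g(5.4375) ≈ 0.6632, g(6.125) ≈ 0.9875, g(6.8125) ≈ 0.8632, g(7.5) ≈ 0.3466.
T_8 = (Δt/2)·[g(t_0) + 2g(t_1) + ... + 2g(t_{7}) + g(t_8)].
Sum ≈ 0.0276.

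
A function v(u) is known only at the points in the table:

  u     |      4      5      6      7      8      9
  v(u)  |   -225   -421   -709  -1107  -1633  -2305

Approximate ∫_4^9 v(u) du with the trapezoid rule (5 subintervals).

Δu = 1.
T_5 = (1/2)·[(-225) + 2·(-421) + 2·(-709) + 2·(-1107) + 2·(-1633) + (-2305)] = -5135.

-5135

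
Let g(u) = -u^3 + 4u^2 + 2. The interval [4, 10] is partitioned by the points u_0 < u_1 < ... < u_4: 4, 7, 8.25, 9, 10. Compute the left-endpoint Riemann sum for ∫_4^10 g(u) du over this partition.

-793.69921875

Subinterval widths: 3, 1.25, 0.75, 1.
Left endpoints: 4, 7, 8.25, 9.
g(4) = 2, g(7) = -145, g(8.25) = -287.265625, g(9) = -403.
Sum = Σ Δu_i · g(u_i).
Sum = -793.69921875.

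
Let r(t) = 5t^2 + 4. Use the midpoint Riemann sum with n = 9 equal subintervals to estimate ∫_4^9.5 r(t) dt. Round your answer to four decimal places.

1343.4358

Δt = (9.5 − 4)/9 = 11/18.
Midpoints: 155/36, 59/12, 199/36, 221/36, 6.75, 265/36, 287/36, 103/12, 331/36.
r(155/36) = 125309/1296, r(59/12) = 17981/144, r(199/36) = 203189/1296, r(221/36) = 249389/1296, r(6.75) = 231.8125, r(265/36) = 356309/1296, r(287/36) = 417029/1296, r(103/12) = 53621/144, r(331/36) = 552989/1296.
Sum = Δt · [r(155/36) + r(59/12) + r(199/36) + ...].
Sum ≈ 1343.4358.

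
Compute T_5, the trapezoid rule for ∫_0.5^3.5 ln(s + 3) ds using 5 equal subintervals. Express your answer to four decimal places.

4.7781

Δs = (3.5 − 0.5)/5 = 0.6.
f(0.5) ≈ 1.2528, f(1.1) ≈ 1.4110, f(1.7) ≈ 1.5476, f(2.3) ≈ 1.6677, f(2.9) ≈ 1.7750, f(3.5) ≈ 1.8718.
T_5 = (Δs/2)·[f(s_0) + 2f(s_1) + ... + 2f(s_{4}) + f(s_5)].
Sum ≈ 4.7781.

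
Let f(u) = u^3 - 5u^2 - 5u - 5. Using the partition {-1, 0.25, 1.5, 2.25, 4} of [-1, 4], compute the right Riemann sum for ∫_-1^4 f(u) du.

-128.03125

Subinterval widths: 1.25, 1.25, 0.75, 1.75.
Right endpoints: 0.25, 1.5, 2.25, 4.
f(0.25) = -6.546875, f(1.5) = -20.375, f(2.25) = -30.171875, f(4) = -41.
Sum = Σ Δu_i · f(u_i).
Sum = -128.03125.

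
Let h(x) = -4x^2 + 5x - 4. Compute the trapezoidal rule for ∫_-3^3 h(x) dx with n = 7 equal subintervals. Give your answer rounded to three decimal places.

-98.939

Δx = (3 − (-3))/7 = 6/7.
h(-3) = -55, h(-15/7) = -1621/49, h(-9/7) = -835/49, h(-3/7) = -337/49, h(3/7) = -127/49, h(9/7) = -205/49, h(15/7) = -571/49, h(3) = -25.
T_7 = (Δx/2)·[h(x_0) + 2h(x_1) + ... + 2h(x_{6}) + h(x_7)].
Sum ≈ -98.939.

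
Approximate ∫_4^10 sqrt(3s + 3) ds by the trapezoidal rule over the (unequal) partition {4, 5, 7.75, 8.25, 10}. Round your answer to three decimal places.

Subinterval widths: 1, 2.75, 0.5, 1.75.
f(4) ≈ 3.873, f(5) ≈ 4.243, f(7.75) ≈ 5.123, f(8.25) ≈ 5.268, f(10) ≈ 5.745.
On each subinterval the trapezoid contributes (Δs_i/2)·[f(s_{i-1}) + f(s_i)].
Sum ≈ 29.170.

29.170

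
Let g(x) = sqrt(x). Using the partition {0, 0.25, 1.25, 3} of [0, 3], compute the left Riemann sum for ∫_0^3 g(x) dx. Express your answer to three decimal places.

2.457

Subinterval widths: 0.25, 1, 1.75.
Left endpoints: 0, 0.25, 1.25.
g(0) ≈ 0.000, g(0.25) ≈ 0.500, g(1.25) ≈ 1.118.
Sum = Σ Δx_i · g(x_i).
Sum ≈ 2.457.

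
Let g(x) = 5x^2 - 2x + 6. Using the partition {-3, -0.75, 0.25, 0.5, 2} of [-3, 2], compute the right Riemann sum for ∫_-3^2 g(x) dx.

63.578125

Subinterval widths: 2.25, 1, 0.25, 1.5.
Right endpoints: -0.75, 0.25, 0.5, 2.
g(-0.75) = 10.3125, g(0.25) = 5.8125, g(0.5) = 6.25, g(2) = 22.
Sum = Σ Δx_i · g(x_i).
Sum = 63.578125.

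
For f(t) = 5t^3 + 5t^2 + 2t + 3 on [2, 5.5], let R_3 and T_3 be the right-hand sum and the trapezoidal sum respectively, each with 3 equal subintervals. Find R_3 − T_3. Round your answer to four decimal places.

R_3 ≈ 2015.740741.
T_3 ≈ 1473.167824.
R_3 − T_3 ≈ 542.5729.

542.5729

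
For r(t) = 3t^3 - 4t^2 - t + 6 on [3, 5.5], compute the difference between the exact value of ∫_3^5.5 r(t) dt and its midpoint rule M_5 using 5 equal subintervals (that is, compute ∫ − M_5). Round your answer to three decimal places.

Exact integral: ∫_3^5.5 r(t) dt ≈ 444.08854.
M_5 = 442.3046875.
Error ≈ 444.08854 − 442.3046875 ≈ 1.784.

1.784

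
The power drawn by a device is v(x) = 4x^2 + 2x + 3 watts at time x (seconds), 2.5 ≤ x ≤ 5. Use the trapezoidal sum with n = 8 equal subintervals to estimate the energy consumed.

172.24609375

Δx = (5 − 2.5)/8 = 0.3125.
v(2.5) = 33, v(2.8125) = 40.265625, v(3.125) = 48.3125, v(3.4375) = 57.140625, v(3.75) = 66.75, v(4.0625) = 77.140625, v(4.375) = 88.3125, v(4.6875) = 100.265625, v(5) = 113.
T_8 = (Δx/2)·[v(x_0) + 2v(x_1) + ... + 2v(x_{7}) + v(x_8)].
Sum = 172.24609375.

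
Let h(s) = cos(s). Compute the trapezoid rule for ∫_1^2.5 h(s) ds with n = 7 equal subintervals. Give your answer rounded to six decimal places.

Δs = (2.5 − 1)/7 = 3/14.
h(1) ≈ 0.540302, h(17/14) ≈ 0.349006, h(10/7) ≈ 0.141746, h(23/14) ≈ -0.071998, h(13/7) ≈ -0.282449, h(29/14) ≈ -0.479980, h(16/7) ≈ -0.655555, h(2.5) ≈ -0.801144.
T_7 = (Δs/2)·[h(s_0) + 2h(s_1) + ... + 2h(s_{6}) + h(s_7)].
Sum ≈ -0.242068.

-0.242068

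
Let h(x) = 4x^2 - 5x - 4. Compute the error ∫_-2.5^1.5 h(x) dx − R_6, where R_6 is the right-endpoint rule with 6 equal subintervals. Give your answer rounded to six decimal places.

10.814815

Exact integral: ∫_-2.5^1.5 h(x) dx ≈ 19.33333333.
R_6 ≈ 8.51851852.
Error ≈ 19.33333333 − 8.51851852 ≈ 10.814815.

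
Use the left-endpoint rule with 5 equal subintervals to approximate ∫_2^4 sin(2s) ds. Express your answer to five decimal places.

-0.58961

Δs = (4 − 2)/5 = 0.4.
Left endpoints: 2, 2.4, 2.8, 3.2, 3.6.
f(2) ≈ -0.75680, f(2.4) ≈ -0.99616, f(2.8) ≈ -0.63127, f(3.2) ≈ 0.11655, f(3.6) ≈ 0.79367.
Sum = Δs · [f(2) + f(2.4) + f(2.8) + f(3.2) + f(3.6)].
Sum ≈ -0.58961.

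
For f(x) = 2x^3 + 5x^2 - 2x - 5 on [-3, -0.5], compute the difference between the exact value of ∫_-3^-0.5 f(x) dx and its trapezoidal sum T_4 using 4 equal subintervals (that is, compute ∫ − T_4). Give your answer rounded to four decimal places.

Exact integral: ∫_-3^-0.5 f(x) dx ≈ 0.572917.
T_4 ≈ -0.322266.
Error ≈ 0.572917 − (-0.322266) ≈ 0.8952.

0.8952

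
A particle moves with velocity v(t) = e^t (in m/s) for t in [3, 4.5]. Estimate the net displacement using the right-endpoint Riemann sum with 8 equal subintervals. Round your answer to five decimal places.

76.69244

Δt = (4.5 − 3)/8 = 0.1875.
Right endpoints: 3.1875, 3.375, 3.5625, 3.75, 3.9375, 4.125, 4.3125, 4.5.
v(3.1875) ≈ 24.22778, v(3.375) ≈ 29.22428, v(3.5625) ≈ 35.25122, v(3.75) ≈ 42.52108, v(3.9375) ≈ 51.29022, v(4.125) ≈ 61.86781, v(4.3125) ≈ 74.62682, v(4.5) ≈ 90.01713.
Sum = Δt · [v(3.1875) + v(3.375) + v(3.5625) + ...].
Sum ≈ 76.69244.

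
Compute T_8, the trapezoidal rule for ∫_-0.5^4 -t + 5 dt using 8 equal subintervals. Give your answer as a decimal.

Δt = (4 − (-0.5))/8 = 0.5625.
f(-0.5) = 5.5, f(0.0625) = 4.9375, f(0.625) = 4.375, f(1.1875) = 3.8125, f(1.75) = 3.25, f(2.3125) = 2.6875, f(2.875) = 2.125, f(3.4375) = 1.5625, f(4) = 1.
T_8 = (Δt/2)·[f(t_0) + 2f(t_1) + ... + 2f(t_{7}) + f(t_8)].
Sum = 14.625.

14.625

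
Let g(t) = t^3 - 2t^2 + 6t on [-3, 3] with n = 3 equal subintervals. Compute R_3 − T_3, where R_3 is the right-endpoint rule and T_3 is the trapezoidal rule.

90

R_3 = 46.
T_3 = -44.
R_3 − T_3 = 90.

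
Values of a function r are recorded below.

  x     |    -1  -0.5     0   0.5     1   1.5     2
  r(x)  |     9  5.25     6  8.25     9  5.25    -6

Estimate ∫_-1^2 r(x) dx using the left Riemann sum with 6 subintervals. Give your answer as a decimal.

Δx = 0.5.
Sum = 0.5·[9 + 5.25 + 6 + 8.25 + 9 + 5.25] = 21.375.

21.375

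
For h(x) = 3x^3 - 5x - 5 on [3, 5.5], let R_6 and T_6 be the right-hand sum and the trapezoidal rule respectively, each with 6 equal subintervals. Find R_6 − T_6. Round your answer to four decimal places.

84.5052

R_6 ≈ 647.194010.
T_6 ≈ 562.688802.
R_6 − T_6 ≈ 84.5052.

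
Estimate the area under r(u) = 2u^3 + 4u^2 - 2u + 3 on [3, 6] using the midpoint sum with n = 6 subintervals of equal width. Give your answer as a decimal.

839.5625

Δu = (6 − 3)/6 = 0.5.
Midpoints: 3.25, 3.75, 4.25, 4.75, 5.25, 5.75.
r(3.25) = 107.40625, r(3.75) = 157.21875, r(4.25) = 220.28125, r(4.75) = 298.09375, r(5.25) = 392.15625, r(5.75) = 503.96875.
Sum = Δu · [r(3.25) + r(3.75) + r(4.25) + ...].
Sum = 839.5625.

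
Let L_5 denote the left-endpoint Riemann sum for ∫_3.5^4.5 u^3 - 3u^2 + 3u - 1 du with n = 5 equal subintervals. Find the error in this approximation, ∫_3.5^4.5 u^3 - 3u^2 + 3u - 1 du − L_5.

2.665

Exact integral: ∫_3.5^4.5 f(u) du = 27.75.
L_5 = 25.085.
Error = 27.75 − 25.085 = 2.665.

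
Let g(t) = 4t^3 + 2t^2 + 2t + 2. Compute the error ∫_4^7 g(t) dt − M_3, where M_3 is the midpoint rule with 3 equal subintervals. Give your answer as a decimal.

17

Exact integral: ∫_4^7 g(t) dt = 2370.
M_3 = 2353.
Error = 2370 − 2353 = 17.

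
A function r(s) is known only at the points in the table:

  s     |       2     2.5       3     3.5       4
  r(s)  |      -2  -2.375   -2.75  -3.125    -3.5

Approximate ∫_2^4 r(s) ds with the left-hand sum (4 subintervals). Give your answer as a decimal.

-5.125

Δs = 0.5.
Sum = 0.5·[(-2) + (-2.375) + (-2.75) + (-3.125)] = -5.125.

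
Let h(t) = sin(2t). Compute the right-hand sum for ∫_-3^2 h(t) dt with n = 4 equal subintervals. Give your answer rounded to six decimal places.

Δt = (2 − (-3))/4 = 1.25.
Right endpoints: -1.75, -0.5, 0.75, 2.
h(-1.75) ≈ 0.350783, h(-0.5) ≈ -0.841471, h(0.75) ≈ 0.997495, h(2) ≈ -0.756802.
Sum = Δt · [h(-1.75) + h(-0.5) + h(0.75) + h(2)].
Sum ≈ -0.312494.

-0.312494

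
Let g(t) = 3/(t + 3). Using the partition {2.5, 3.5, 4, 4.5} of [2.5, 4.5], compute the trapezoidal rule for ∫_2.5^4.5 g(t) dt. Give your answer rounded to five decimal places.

Subinterval widths: 1, 0.5, 0.5.
g(2.5) = 6/11, g(3.5) = 6/13, g(4) = 3/7, g(4.5) = 0.4.
On each subinterval the trapezoid contributes (Δt_i/2)·[g(t_{i-1}) + g(t_i)].
Sum ≈ 0.93317.

0.93317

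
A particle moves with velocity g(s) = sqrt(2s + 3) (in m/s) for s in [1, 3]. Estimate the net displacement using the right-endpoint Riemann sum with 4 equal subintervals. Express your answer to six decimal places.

5.461834

Δs = (3 − 1)/4 = 0.5.
Right endpoints: 1.5, 2, 2.5, 3.
g(1.5) ≈ 2.449490, g(2) ≈ 2.645751, g(2.5) ≈ 2.828427, g(3) ≈ 3.000000.
Sum = Δs · [g(1.5) + g(2) + g(2.5) + g(3)].
Sum ≈ 5.461834.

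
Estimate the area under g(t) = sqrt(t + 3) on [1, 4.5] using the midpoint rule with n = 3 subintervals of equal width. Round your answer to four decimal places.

8.3635

Δt = (4.5 − 1)/3 = 7/6.
Midpoints: 19/12, 2.75, 47/12.
g(19/12) ≈ 2.1409, g(2.75) ≈ 2.3979, g(47/12) ≈ 2.6300.
Sum = Δt · [g(19/12) + g(2.75) + g(47/12)].
Sum ≈ 8.3635.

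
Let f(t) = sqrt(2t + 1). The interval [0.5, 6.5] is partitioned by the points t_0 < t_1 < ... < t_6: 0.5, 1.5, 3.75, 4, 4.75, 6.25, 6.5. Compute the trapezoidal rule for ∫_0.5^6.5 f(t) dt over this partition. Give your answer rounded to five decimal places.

16.42953

Subinterval widths: 1, 2.25, 0.25, 0.75, 1.5, 0.25.
f(0.5) ≈ 1.41421, f(1.5) ≈ 2.00000, f(3.75) ≈ 2.91548, f(4) ≈ 3.00000, f(4.75) ≈ 3.24037, f(6.25) ≈ 3.67423, f(6.5) ≈ 3.74166.
On each subinterval the trapezoid contributes (Δt_i/2)·[f(t_{i-1}) + f(t_i)].
Sum ≈ 16.42953.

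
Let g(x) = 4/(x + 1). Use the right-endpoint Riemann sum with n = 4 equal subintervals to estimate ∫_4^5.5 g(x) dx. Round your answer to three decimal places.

1.016

Δx = (5.5 − 4)/4 = 0.375.
Right endpoints: 4.375, 4.75, 5.125, 5.5.
g(4.375) = 32/43, g(4.75) = 16/23, g(5.125) = 32/49, g(5.5) = 8/13.
Sum = Δx · [g(4.375) + g(4.75) + g(5.125) + g(5.5)].
Sum ≈ 1.016.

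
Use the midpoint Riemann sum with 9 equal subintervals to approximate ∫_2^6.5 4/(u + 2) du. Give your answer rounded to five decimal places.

Δu = (6.5 − 2)/9 = 0.5.
Midpoints: 2.25, 2.75, 3.25, 3.75, 4.25, 4.75, 5.25, 5.75, 6.25.
f(2.25) = 16/17, f(2.75) = 16/19, f(3.25) = 16/21, f(3.75) = 16/23, f(4.25) = 0.64, f(4.75) = 16/27, f(5.25) = 16/29, f(5.75) = 16/31, f(6.25) = 16/33.
Sum = Δu · [f(2.25) + f(2.75) + f(3.25) + ...].
Sum ≈ 3.01307.

3.01307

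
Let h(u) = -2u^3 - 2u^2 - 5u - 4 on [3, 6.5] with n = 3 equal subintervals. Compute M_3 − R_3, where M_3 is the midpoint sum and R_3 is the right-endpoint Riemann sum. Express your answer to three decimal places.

374.220

M_3 ≈ -1102.13137.
R_3 ≈ -1476.35185.
M_3 − R_3 ≈ 374.220.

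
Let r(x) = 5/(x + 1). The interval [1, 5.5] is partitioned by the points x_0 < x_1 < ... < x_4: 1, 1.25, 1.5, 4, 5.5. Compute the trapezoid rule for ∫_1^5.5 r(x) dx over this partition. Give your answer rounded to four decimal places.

6.1950

Subinterval widths: 0.25, 0.25, 2.5, 1.5.
r(1) = 2.5, r(1.25) = 20/9, r(1.5) = 2, r(4) = 1, r(5.5) = 10/13.
On each subinterval the trapezoid contributes (Δx_i/2)·[r(x_{i-1}) + r(x_i)].
Sum ≈ 6.1950.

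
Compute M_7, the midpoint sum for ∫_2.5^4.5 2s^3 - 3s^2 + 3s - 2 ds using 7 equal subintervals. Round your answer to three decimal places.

Δs = (4.5 − 2.5)/7 = 2/7.
Midpoints: 37/14, 41/14, 45/14, 3.5, 53/14, 57/14, 61/14.
f(37/14) = 15019/686, f(41/14) = 21465/686, f(45/14) = 29543/686, f(3.5) = 57.5, f(53/14) = 51363/686, f(57/14) = 65489/686, f(61/14) = 82015/686.
Sum = Δs · [f(37/14) + f(41/14) + f(45/14) + ...].
Sum ≈ 126.755.

126.755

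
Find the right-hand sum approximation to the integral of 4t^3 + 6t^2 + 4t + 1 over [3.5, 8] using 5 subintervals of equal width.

Δt = (8 − 3.5)/5 = 0.9.
Right endpoints: 4.4, 5.3, 6.2, 7.1, 8.
f(4.4) = 475.496, f(5.3) = 786.248, f(6.2) = 1209.752, f(7.1) = 1763.504, f(8) = 2465.
Sum = Δt · [f(4.4) + f(5.3) + f(6.2) + f(7.1) + f(8)].
Sum = 6030.

6030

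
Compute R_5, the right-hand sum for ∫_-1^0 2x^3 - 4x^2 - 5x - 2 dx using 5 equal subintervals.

-1.28

Δx = (0 − (-1))/5 = 0.2.
Right endpoints: -0.8, -0.6, -0.4, -0.2, 0.
f(-0.8) = -1.584, f(-0.6) = -0.872, f(-0.4) = -0.768, f(-0.2) = -1.176, f(0) = -2.
Sum = Δx · [f(-0.8) + f(-0.6) + f(-0.4) + f(-0.2) + f(0)].
Sum = -1.28.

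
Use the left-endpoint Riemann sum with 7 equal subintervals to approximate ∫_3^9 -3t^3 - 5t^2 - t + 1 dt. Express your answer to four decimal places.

-5043.9184

Δt = (9 − 3)/7 = 6/7.
Left endpoints: 3, 27/7, 33/7, 39/7, 45/7, 51/7, 57/7.
f(3) = -128, f(27/7) = -85544/343, f(33/7) = -147200/343, f(39/7) = -232760/343, f(45/7) = -346112/343, f(51/7) = -491144/343, f(57/7) = -671744/343.
Sum = Δt · [f(3) + f(27/7) + f(33/7) + ...].
Sum ≈ -5043.9184.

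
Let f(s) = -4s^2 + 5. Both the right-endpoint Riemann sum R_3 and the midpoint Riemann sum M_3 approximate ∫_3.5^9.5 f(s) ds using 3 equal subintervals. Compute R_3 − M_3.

R_3 = -1384.
M_3 = -1048.
R_3 − M_3 = -336.

-336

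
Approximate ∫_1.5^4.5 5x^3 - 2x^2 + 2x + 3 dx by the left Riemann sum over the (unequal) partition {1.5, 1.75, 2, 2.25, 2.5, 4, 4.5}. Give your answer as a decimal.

294.65625

Subinterval widths: 0.25, 0.25, 0.25, 0.25, 1.5, 0.5.
Left endpoints: 1.5, 1.75, 2, 2.25, 2.5, 4.
f(1.5) = 18.375, f(1.75) = 27.171875, f(2) = 39, f(2.25) = 54.328125, f(2.5) = 73.625, f(4) = 299.
Sum = Σ Δx_i · f(x_i).
Sum = 294.65625.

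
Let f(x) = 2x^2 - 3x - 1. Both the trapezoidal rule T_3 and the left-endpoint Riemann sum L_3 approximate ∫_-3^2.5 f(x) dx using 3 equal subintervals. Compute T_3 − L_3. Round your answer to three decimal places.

-20.167

T_3 ≈ 33.20370.
L_3 ≈ 53.37037.
T_3 − L_3 ≈ -20.167.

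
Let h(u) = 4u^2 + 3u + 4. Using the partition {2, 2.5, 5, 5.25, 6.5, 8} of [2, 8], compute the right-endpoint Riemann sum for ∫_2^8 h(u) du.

1014.875

Subinterval widths: 0.5, 2.5, 0.25, 1.25, 1.5.
Right endpoints: 2.5, 5, 5.25, 6.5, 8.
h(2.5) = 36.5, h(5) = 119, h(5.25) = 130, h(6.5) = 192.5, h(8) = 284.
Sum = Σ Δu_i · h(u_i).
Sum = 1014.875.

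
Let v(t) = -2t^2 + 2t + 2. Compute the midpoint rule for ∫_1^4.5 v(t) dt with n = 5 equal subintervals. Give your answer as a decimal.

-33.5475

Δt = (4.5 − 1)/5 = 0.7.
Midpoints: 1.35, 2.05, 2.75, 3.45, 4.15.
v(1.35) = 1.055, v(2.05) = -2.305, v(2.75) = -7.625, v(3.45) = -14.905, v(4.15) = -24.145.
Sum = Δt · [v(1.35) + v(2.05) + v(2.75) + v(3.45) + v(4.15)].
Sum = -33.5475.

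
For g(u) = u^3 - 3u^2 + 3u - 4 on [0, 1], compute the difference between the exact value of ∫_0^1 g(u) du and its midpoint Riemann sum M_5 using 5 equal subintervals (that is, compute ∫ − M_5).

Exact integral: ∫_0^1 g(u) du = -3.25.
M_5 = -3.245.
Error = -3.25 − (-3.245) = -0.005.

-0.005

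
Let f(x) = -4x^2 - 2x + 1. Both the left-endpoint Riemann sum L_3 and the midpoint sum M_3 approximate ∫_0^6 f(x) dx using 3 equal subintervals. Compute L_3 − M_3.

L_3 = -178.
M_3 = -310.
L_3 − M_3 = 132.

132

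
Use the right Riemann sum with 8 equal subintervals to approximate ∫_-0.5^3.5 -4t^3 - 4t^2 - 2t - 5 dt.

Δt = (3.5 − (-0.5))/8 = 0.5.
Right endpoints: 0, 0.5, 1, 1.5, 2, 2.5, 3, 3.5.
f(0) = -5, f(0.5) = -7.5, f(1) = -15, f(1.5) = -30.5, f(2) = -57, f(2.5) = -97.5, f(3) = -155, f(3.5) = -232.5.
Sum = Δt · [f(0) + f(0.5) + f(1) + ...].
Sum = -300.

-300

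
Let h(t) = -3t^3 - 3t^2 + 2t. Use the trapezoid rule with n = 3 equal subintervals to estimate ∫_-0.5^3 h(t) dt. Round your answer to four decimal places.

-90.3924

Δt = (3 − (-0.5))/3 = 7/6.
h(-0.5) = -1.375, h(2/3) = -8/9, h(11/6) = -1793/72, h(3) = -102.
T_3 = (Δt/2)·[h(t_0) + 2h(t_1) + 2h(t_2) + h(t_3)].
Sum ≈ -90.3924.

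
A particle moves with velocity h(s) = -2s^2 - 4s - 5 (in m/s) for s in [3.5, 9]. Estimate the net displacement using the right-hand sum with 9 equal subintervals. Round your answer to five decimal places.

-671.83745

Δs = (9 − 3.5)/9 = 11/18.
Right endpoints: 37/9, 85/18, 16/3, 107/18, 59/9, 43/6, 70/9, 151/18, 9.
h(37/9) = -4475/81, h(85/18) = -11095/162, h(16/3) = -749/9, h(107/18) = -16111/162, h(59/9) = -9491/81, h(43/6) = -2455/18, h(70/9) = -12725/81, h(151/18) = -29047/162, h(9) = -203.
Sum = Δs · [h(37/9) + h(85/18) + h(16/3) + ...].
Sum ≈ -671.83745.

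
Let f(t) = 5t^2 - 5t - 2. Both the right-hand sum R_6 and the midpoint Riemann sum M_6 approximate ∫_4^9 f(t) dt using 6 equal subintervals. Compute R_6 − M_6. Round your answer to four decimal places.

R_6 ≈ 1063.726852.
M_6 ≈ 934.386574.
R_6 − M_6 ≈ 129.3403.

129.3403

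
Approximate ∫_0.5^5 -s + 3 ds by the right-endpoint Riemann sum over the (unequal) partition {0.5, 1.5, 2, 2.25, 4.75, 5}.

-2.6875

Subinterval widths: 1, 0.5, 0.25, 2.5, 0.25.
Right endpoints: 1.5, 2, 2.25, 4.75, 5.
f(1.5) = 1.5, f(2) = 1, f(2.25) = 0.75, f(4.75) = -1.75, f(5) = -2.
Sum = Σ Δs_i · f(s_i).
Sum = -2.6875.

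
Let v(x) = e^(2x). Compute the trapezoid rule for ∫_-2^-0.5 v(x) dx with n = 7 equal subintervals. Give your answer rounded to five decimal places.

Δx = (-0.5 − (-2))/7 = 3/14.
v(-2) ≈ 0.01832, v(-25/14) ≈ 0.02812, v(-11/7) ≈ 0.04316, v(-19/14) ≈ 0.06625, v(-8/7) ≈ 0.10170, v(-13/14) ≈ 0.15612, v(-5/7) ≈ 0.23965, v(-0.5) ≈ 0.36788.
T_7 = (Δx/2)·[v(x_0) + 2v(x_1) + ... + 2v(x_{6}) + v(x_7)].
Sum ≈ 0.17745.

0.17745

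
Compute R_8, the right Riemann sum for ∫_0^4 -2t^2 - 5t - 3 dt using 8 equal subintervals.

-108

Δt = (4 − 0)/8 = 0.5.
Right endpoints: 0.5, 1, 1.5, 2, 2.5, 3, 3.5, 4.
f(0.5) = -6, f(1) = -10, f(1.5) = -15, f(2) = -21, f(2.5) = -28, f(3) = -36, f(3.5) = -45, f(4) = -55.
Sum = Δt · [f(0.5) + f(1) + f(1.5) + ...].
Sum = -108.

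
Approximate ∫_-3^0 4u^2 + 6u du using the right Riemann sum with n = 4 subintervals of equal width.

Δu = (0 − (-3))/4 = 0.75.
Right endpoints: -2.25, -1.5, -0.75, 0.
f(-2.25) = 6.75, f(-1.5) = 0, f(-0.75) = -2.25, f(0) = 0.
Sum = Δu · [f(-2.25) + f(-1.5) + f(-0.75) + f(0)].
Sum = 3.375.

3.375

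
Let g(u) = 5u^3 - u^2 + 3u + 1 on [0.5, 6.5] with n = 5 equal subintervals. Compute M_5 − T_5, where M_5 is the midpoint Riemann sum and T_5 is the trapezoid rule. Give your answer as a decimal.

-111.24

M_5 = 2171.67.
T_5 = 2282.91.
M_5 − T_5 = -111.24.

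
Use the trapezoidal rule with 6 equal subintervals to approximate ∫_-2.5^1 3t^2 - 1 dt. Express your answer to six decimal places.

Δt = (1 − (-2.5))/6 = 7/12.
f(-2.5) = 17.75, f(-23/12) = 481/48, f(-4/3) = 13/3, f(-0.75) = 0.6875, f(-1/6) = -11/12, f(5/12) = -23/48, f(1) = 2.
T_6 = (Δt/2)·[f(t_0) + 2f(t_1) + ... + 2f(t_{5}) + f(t_6)].
Sum ≈ 13.720486.

13.720486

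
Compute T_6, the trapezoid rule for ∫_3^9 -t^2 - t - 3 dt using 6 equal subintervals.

-289

Δt = (9 − 3)/6 = 1.
f(3) = -15, f(4) = -23, f(5) = -33, f(6) = -45, f(7) = -59, f(8) = -75, f(9) = -93.
T_6 = (Δt/2)·[f(t_0) + 2f(t_1) + ... + 2f(t_{5}) + f(t_6)].
Sum = -289.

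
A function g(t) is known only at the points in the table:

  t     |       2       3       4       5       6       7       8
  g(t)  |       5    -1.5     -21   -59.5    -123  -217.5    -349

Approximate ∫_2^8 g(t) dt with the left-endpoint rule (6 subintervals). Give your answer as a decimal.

Δt = 1.
Sum = 1·[5 + (-1.5) + (-21) + (-59.5) + (-123) + (-217.5)] = -417.5.

-417.5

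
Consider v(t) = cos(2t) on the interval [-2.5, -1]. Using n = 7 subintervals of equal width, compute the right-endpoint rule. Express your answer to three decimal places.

Δt = (-1 − (-2.5))/7 = 3/14.
Right endpoints: -16/7, -29/14, -13/7, -23/14, -10/7, -17/14, -1.
v(-16/7) ≈ -0.140, v(-29/14) ≈ -0.539, v(-13/7) ≈ -0.840, v(-23/14) ≈ -0.990, v(-10/7) ≈ -0.960, v(-17/14) ≈ -0.756, v(-1) ≈ -0.416.
Sum = Δt · [v(-16/7) + v(-29/14) + v(-13/7) + ...].
Sum ≈ -0.995.

-0.995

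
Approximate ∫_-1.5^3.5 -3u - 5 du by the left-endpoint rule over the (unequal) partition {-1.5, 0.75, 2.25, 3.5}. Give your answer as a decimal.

Subinterval widths: 2.25, 1.5, 1.25.
Left endpoints: -1.5, 0.75, 2.25.
f(-1.5) = -0.5, f(0.75) = -7.25, f(2.25) = -11.75.
Sum = Σ Δu_i · f(u_i).
Sum = -26.6875.

-26.6875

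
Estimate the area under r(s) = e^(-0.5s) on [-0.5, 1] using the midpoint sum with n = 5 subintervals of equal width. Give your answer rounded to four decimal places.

Δs = (1 − (-0.5))/5 = 0.3.
Midpoints: -0.35, -0.05, 0.25, 0.55, 0.85.
r(-0.35) ≈ 1.1912, r(-0.05) ≈ 1.0253, r(0.25) ≈ 0.8825, r(0.55) ≈ 0.7596, r(0.85) ≈ 0.6538.
Sum = Δs · [r(-0.35) + r(-0.05) + r(0.25) + r(0.55) + r(0.85)].
Sum ≈ 1.3537.

1.3537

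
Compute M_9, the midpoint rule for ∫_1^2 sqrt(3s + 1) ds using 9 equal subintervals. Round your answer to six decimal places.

Δs = (2 − 1)/9 = 1/9.
Midpoints: 19/18, 7/6, 23/18, 25/18, 1.5, 29/18, 31/18, 11/6, 35/18.
f(19/18) ≈ 2.041241, f(7/6) ≈ 2.121320, f(23/18) ≈ 2.198484, f(25/18) ≈ 2.273030, f(1.5) ≈ 2.345208, f(29/18) ≈ 2.415229, f(31/18) ≈ 2.483277, f(11/6) ≈ 2.549510, f(35/18) ≈ 2.614065.
Sum = Δs · [f(19/18) + f(7/6) + f(23/18) + ...].
Sum ≈ 2.337929.

2.337929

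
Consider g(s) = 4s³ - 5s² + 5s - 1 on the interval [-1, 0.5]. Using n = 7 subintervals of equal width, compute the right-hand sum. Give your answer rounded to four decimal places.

-4.5918

Δs = (0.5 − (-1))/7 = 3/14.
Right endpoints: -11/14, -4/7, -5/14, -1/7, 1/14, 2/7, 0.5.
g(-11/14) = -13659/1372, g(-4/7) = -2139/343, g(-5/14) = -4947/1372, g(-1/7) = -627/343, g(1/14) = -915/1372, g(2/7) = 39/343, g(0.5) = 0.75.
Sum = Δs · [g(-11/14) + g(-4/7) + g(-5/14) + ...].
Sum ≈ -4.5918.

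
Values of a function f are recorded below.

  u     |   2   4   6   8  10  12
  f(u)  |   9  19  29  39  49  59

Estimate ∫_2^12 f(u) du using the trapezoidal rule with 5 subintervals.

Δu = 2.
T_5 = (2/2)·[9 + 2·19 + 2·29 + 2·39 + 2·49 + 59] = 340.

340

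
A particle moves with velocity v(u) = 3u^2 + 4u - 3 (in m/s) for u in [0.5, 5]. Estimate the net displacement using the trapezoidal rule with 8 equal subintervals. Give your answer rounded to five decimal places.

Δu = (5 − 0.5)/8 = 0.5625.
v(0.5) = -0.25, v(1.0625) = 4.63671875, v(1.625) = 11.421875, v(2.1875) = 20.10546875, v(2.75) = 30.6875, v(3.3125) = 43.16796875, v(3.875) = 57.546875, v(4.4375) = 73.82421875, v(5) = 92.
T_8 = (Δu/2)·[v(u_0) + 2v(u_1) + ... + 2v(u_{7}) + v(u_8)].
Sum ≈ 161.58691.

161.58691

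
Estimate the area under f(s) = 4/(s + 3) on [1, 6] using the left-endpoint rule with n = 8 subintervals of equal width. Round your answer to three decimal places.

3.424

Δs = (6 − 1)/8 = 0.625.
Left endpoints: 1, 1.625, 2.25, 2.875, 3.5, 4.125, 4.75, 5.375.
f(1) = 1, f(1.625) = 32/37, f(2.25) = 16/21, f(2.875) = 32/47, f(3.5) = 8/13, f(4.125) = 32/57, f(4.75) = 16/31, f(5.375) = 32/67.
Sum = Δs · [f(1) + f(1.625) + f(2.25) + ...].
Sum ≈ 3.424.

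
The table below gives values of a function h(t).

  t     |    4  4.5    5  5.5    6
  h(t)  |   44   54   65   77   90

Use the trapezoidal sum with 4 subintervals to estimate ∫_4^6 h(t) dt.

Δt = 0.5.
T_4 = (0.5/2)·[44 + 2·54 + 2·65 + 2·77 + 90] = 131.5.

131.5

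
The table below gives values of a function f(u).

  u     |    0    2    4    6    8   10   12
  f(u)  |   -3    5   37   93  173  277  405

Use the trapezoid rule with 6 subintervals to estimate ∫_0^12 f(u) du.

Δu = 2.
T_6 = (2/2)·[(-3) + 2·5 + 2·37 + 2·93 + 2·173 + 2·277 + 405] = 1572.

1572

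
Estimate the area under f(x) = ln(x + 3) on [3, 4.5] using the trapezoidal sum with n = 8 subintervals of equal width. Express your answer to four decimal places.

2.8611

Δx = (4.5 − 3)/8 = 0.1875.
f(3) ≈ 1.7918, f(3.1875) ≈ 1.8225, f(3.375) ≈ 1.8524, f(3.5625) ≈ 1.8814, f(3.75) ≈ 1.9095, f(3.9375) ≈ 1.9369, f(4.125) ≈ 1.9636, f(4.3125) ≈ 1.9896, f(4.5) ≈ 2.0149.
T_8 = (Δx/2)·[f(x_0) + 2f(x_1) + ... + 2f(x_{7}) + f(x_8)].
Sum ≈ 2.8611.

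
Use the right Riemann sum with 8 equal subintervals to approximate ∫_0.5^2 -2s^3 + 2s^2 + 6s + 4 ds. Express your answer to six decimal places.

14.553223

Δs = (2 − 0.5)/8 = 0.1875.
Right endpoints: 0.6875, 0.875, 1.0625, 1.25, 1.4375, 1.625, 1.8125, 2.
f(0.6875) = 17245/2048, f(0.875) = 9.44140625, f(1.0625) = 20959/2048, f(1.25) = 10.71875, f(1.4375) = 22153/2048, f(1.625) = 10.44921875, f(1.8125) = 19531/2048, f(2) = 8.
Sum = Δs · [f(0.6875) + f(0.875) + f(1.0625) + ...].
Sum ≈ 14.553223.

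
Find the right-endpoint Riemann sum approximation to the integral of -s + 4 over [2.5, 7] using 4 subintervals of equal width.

Δs = (7 − 2.5)/4 = 1.125.
Right endpoints: 3.625, 4.75, 5.875, 7.
f(3.625) = 0.375, f(4.75) = -0.75, f(5.875) = -1.875, f(7) = -3.
Sum = Δs · [f(3.625) + f(4.75) + f(5.875) + f(7)].
Sum = -5.90625.

-5.90625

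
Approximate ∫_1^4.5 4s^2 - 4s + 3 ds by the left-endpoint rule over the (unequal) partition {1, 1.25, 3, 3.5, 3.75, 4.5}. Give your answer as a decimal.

Subinterval widths: 0.25, 1.75, 0.5, 0.25, 0.75.
Left endpoints: 1, 1.25, 3, 3.5, 3.75.
f(1) = 3, f(1.25) = 4.25, f(3) = 27, f(3.5) = 38, f(3.75) = 44.25.
Sum = Σ Δs_i · f(s_i).
Sum = 64.375.

64.375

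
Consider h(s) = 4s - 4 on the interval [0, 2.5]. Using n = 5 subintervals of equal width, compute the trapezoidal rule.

2.5

Δs = (2.5 − 0)/5 = 0.5.
h(0) = -4, h(0.5) = -2, h(1) = 0, h(1.5) = 2, h(2) = 4, h(2.5) = 6.
T_5 = (Δs/2)·[h(s_0) + 2h(s_1) + ... + 2h(s_{4}) + h(s_5)].
Sum = 2.5.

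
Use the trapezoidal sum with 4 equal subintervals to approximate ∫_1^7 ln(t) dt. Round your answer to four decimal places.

7.4704

Δt = (7 − 1)/4 = 1.5.
f(1) ≈ 0.0000, f(2.5) ≈ 0.9163, f(4) ≈ 1.3863, f(5.5) ≈ 1.7047, f(7) ≈ 1.9459.
T_4 = (Δt/2)·[f(t_0) + 2f(t_1) + 2f(t_2) + 2f(t_3) + f(t_4)].
Sum ≈ 7.4704.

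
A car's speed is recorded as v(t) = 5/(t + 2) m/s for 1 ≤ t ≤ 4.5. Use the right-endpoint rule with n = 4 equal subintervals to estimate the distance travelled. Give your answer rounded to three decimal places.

3.501

Δt = (4.5 − 1)/4 = 0.875.
Right endpoints: 1.875, 2.75, 3.625, 4.5.
v(1.875) = 40/31, v(2.75) = 20/19, v(3.625) = 8/9, v(4.5) = 10/13.
Sum = Δt · [v(1.875) + v(2.75) + v(3.625) + v(4.5)].
Sum ≈ 3.501.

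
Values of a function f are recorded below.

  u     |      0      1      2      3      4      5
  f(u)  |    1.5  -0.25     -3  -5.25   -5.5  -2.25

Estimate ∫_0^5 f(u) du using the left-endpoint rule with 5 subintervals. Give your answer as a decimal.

-12.5

Δu = 1.
Sum = 1·[1.5 + (-0.25) + (-3) + (-5.25) + (-5.5)] = -12.5.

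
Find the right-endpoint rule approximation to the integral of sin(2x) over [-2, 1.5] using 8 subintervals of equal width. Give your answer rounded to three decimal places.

Δx = (1.5 − (-2))/8 = 0.4375.
Right endpoints: -1.5625, -1.125, -0.6875, -0.25, 0.1875, 0.625, 1.0625, 1.5.
f(-1.5625) ≈ -0.017, f(-1.125) ≈ -0.778, f(-0.6875) ≈ -0.981, f(-0.25) ≈ -0.479, f(0.1875) ≈ 0.366, f(0.625) ≈ 0.949, f(1.0625) ≈ 0.850, f(1.5) ≈ 0.141.
Sum = Δx · [f(-1.5625) + f(-1.125) + f(-0.6875) + ...].
Sum ≈ 0.023.

0.023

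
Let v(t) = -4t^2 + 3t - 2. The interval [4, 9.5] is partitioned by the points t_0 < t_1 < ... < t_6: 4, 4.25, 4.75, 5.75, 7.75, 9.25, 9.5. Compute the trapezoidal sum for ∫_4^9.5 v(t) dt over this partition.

-965.8125

Subinterval widths: 0.25, 0.5, 1, 2, 1.5, 0.25.
v(4) = -54, v(4.25) = -61.5, v(4.75) = -78, v(5.75) = -117, v(7.75) = -219, v(9.25) = -316.5, v(9.5) = -334.5.
On each subinterval the trapezoid contributes (Δt_i/2)·[v(t_{i-1}) + v(t_i)].
Sum = -965.8125.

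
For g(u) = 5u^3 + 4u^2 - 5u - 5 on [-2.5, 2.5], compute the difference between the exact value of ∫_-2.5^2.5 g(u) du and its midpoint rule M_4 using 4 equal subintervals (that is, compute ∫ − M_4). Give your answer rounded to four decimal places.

Exact integral: ∫_-2.5^2.5 g(u) du ≈ 16.666667.
M_4 = 14.0625.
Error ≈ 16.666667 − 14.0625 ≈ 2.6042.

2.6042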